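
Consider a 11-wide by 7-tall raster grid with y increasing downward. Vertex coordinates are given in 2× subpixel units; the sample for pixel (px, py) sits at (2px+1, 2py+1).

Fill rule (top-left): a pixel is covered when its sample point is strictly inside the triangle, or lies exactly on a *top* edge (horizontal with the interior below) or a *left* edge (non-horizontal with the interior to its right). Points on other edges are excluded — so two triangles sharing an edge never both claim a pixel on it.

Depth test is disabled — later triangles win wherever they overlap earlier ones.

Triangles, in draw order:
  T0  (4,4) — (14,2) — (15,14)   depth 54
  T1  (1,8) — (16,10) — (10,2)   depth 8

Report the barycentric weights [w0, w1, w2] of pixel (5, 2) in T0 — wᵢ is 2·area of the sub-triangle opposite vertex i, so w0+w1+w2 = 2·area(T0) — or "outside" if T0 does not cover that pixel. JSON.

T0:
  2·area = 122
  edge (4, 4)→(14, 2): d=(10,-2) top-left  bias=+0
  edge (14, 2)→(15, 14): d=(1,12) right/bottom  bias=-1
  edge (15, 14)→(4, 4): d=(-11,-10) top-left  bias=+0
    (9,0)@(19, 1): e=[0,-61,183] → .  [on edge]
    (4,1)@(9, 3): e=[0,61,61] → X  [on edge]
    (5,1)@(11, 3): e=[4,37,81] → X
    (6,1)@(13, 3): e=[8,13,101] → X
    (7,1)@(15, 3): e=[12,-11,121] → .
    (3,2)@(7, 5): e=[16,87,19] → X
    (7,2)@(15, 5): e=[32,-9,99] → .
    (3,3)@(7, 7): e=[36,89,-3] → .
    (4,3)@(9, 7): e=[40,65,17] → X
    (7,3)@(15, 7): e=[52,-7,77] → .
    (4,4)@(9, 9): e=[60,67,-5] → .
    (5,4)@(11, 9): e=[64,43,15] → X
  covered (13 px):
    . . . . . . . . . . .
    . . . . X X X . . . .
    . . . X X X X . . . .
    . . . . X X X . . . .
    . . . . . X X . . . .
    . . . . . . X . . . .
    . . . . . . . . . . .
T1:
  2·area = 108  (B↔C swapped to make it positive)
  edge (1, 8)→(10, 2): d=(9,-6) top-left  bias=+0
  edge (10, 2)→(16, 10): d=(6,8) right/bottom  bias=-1
  edge (16, 10)→(1, 8): d=(-15,-2) top-left  bias=+0
    (4,1)@(9, 3): e=[3,14,91] → X
    (5,1)@(11, 3): e=[15,-2,95] → .
    (3,2)@(7, 5): e=[9,42,57] → X
    (5,2)@(11, 5): e=[33,10,65] → X
    (6,2)@(13, 5): e=[45,-6,69] → .
    (1,3)@(3, 7): e=[3,86,19] → X
    (2,3)@(5, 7): e=[15,70,23] → X
    (6,3)@(13, 7): e=[63,6,39] → X
    (7,3)@(15, 7): e=[75,-10,43] → .
    (1,4)@(3, 9): e=[21,98,-11] → .
    (2,4)@(5, 9): e=[33,82,-7] → .
    (3,4)@(7, 9): e=[45,66,-3] → .
  covered (14 px):
    . . . . . . . . . . .
    . . . . X . . . . . .
    . . . X X X . . . . .
    . X X X X X X . . . .
    . . . . X X X X . . .
    . . . . . . . . . . .
    . . . . . . . . . . .

Result: [39,59,24]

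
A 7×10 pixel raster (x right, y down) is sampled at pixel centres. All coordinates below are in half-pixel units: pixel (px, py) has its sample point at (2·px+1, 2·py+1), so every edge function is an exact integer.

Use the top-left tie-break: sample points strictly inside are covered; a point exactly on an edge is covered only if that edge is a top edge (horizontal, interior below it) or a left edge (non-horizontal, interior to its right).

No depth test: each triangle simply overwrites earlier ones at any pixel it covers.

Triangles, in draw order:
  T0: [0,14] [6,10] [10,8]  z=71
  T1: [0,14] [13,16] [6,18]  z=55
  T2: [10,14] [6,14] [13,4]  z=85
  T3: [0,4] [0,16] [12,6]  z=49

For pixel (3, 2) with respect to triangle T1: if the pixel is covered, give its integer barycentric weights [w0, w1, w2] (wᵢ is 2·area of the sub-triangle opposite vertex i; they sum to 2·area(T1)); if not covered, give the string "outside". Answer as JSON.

T0:
  2·area = 4
  edge (0, 14)→(6, 10): d=(6,-4) top-left  bias=+0
  edge (6, 10)→(10, 8): d=(4,-2) top-left  bias=+0
  edge (10, 8)→(0, 14): d=(-10,6) right/bottom  bias=-1
    (2,5)@(5, 11): e=[2,2,0] → .  [on edge]
  covered (0 px):
    . . . . . . .
    . . . . . . .
    . . . . . . .
    . . . . . . .
    . . . . . . .
    . . . . . . .
    . . . . . . .
    . . . . . . .
    . . . . . . .
    . . . . . . .
T1:
  2·area = 40
  edge (0, 14)→(13, 16): d=(13,2) right/bottom  bias=-1
  edge (13, 16)→(6, 18): d=(-7,2) right/bottom  bias=-1
  edge (6, 18)→(0, 14): d=(-6,-4) top-left  bias=+0
    (1,7)@(3, 15): e=[7,27,6] → X
    (2,7)@(5, 15): e=[3,23,14] → X
    (3,7)@(7, 15): e=[-1,19,22] → .
    (1,8)@(3, 17): e=[33,13,-6] → .
    (2,8)@(5, 17): e=[29,9,2] → X
    (3,8)@(7, 17): e=[25,5,10] → X
    (4,8)@(9, 17): e=[21,1,18] → X
    (5,8)@(11, 17): e=[17,-3,26] → .
    (2,9)@(5, 19): e=[55,-5,-10] → .
    (3,9)@(7, 19): e=[51,-9,-2] → .
    (4,9)@(9, 19): e=[47,-13,6] → .
  covered (5 px):
    . . . . . . .
    . . . . . . .
    . . . . . . .
    . . . . . . .
    . . . . . . .
    . . . . . . .
    . . . . . . .
    . X X . . . .
    . . X X X . .
    . . . . . . .
T2:
  2·area = 40
  edge (10, 14)→(6, 14): d=(-4,0) right/bottom  bias=-1
  edge (6, 14)→(13, 4): d=(7,-10) top-left  bias=+0
  edge (13, 4)→(10, 14): d=(-3,10) right/bottom  bias=-1
    (5,3)@(11, 7): e=[28,1,11] → X
    (6,3)@(13, 7): e=[28,21,-9] → .
    (5,4)@(11, 9): e=[20,15,5] → X
    (6,4)@(13, 9): e=[20,35,-15] → .
    (4,5)@(9, 11): e=[12,9,19] → X
    (5,5)@(11, 11): e=[12,29,-1] → .
    (3,6)@(7, 13): e=[4,3,33] → X
    (5,6)@(11, 13): e=[4,43,-7] → .
    (3,7)@(7, 15): e=[-4,17,27] → .
    (4,7)@(9, 15): e=[-4,37,7] → .
  covered (5 px):
    . . . . . . .
    . . . . . . .
    . . . . . . .
    . . . . . X .
    . . . . . X .
    . . . . X . .
    . . . X X . .
    . . . . . . .
    . . . . . . .
    . . . . . . .
T3:
  2·area = 144  (B↔C swapped to make it positive)
  edge (0, 4)→(12, 6): d=(12,2) right/bottom  bias=-1
  edge (12, 6)→(0, 16): d=(-12,10) right/bottom  bias=-1
  edge (0, 16)→(0, 4): d=(0,-12) top-left  bias=+0
    (0,2)@(1, 5): e=[10,122,12] → X
    (1,2)@(3, 5): e=[6,102,36] → X
    (2,2)@(5, 5): e=[2,82,60] → X
    (3,2)@(7, 5): e=[-2,62,84] → .
    (0,3)@(1, 7): e=[34,98,12] → X
    (3,3)@(7, 7): e=[22,38,84] → X
    (4,3)@(9, 7): e=[18,18,108] → X
    (5,3)@(11, 7): e=[14,-2,132] → .
    (0,4)@(1, 9): e=[58,74,12] → X
    (4,4)@(9, 9): e=[42,-6,108] → .
    (0,5)@(1, 11): e=[82,50,12] → X
    (3,5)@(7, 11): e=[70,-10,84] → .
  covered (18 px):
    . . . . . . .
    . . . . . . .
    X X X . . . .
    X X X X X . .
    X X X X . . .
    X X X . . . .
    X X . . . . .
    X . . . . . .
    . . . . . . .
    . . . . . . .

Final: "outside"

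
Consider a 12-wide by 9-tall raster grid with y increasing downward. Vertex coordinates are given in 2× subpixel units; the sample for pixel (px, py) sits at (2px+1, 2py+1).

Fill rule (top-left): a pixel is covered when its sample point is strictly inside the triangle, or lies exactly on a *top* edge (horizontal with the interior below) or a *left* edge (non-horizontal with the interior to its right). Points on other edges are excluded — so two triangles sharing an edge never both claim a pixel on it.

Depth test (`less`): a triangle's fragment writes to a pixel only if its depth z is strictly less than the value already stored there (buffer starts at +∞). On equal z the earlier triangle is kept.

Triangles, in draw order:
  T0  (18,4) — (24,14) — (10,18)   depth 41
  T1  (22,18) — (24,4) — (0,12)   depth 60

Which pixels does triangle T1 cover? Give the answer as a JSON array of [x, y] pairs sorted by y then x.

T0:
  2·area = 164
  edge (18, 4)→(24, 14): d=(6,10) right/bottom  bias=-1
  edge (24, 14)→(10, 18): d=(-14,4) right/bottom  bias=-1
  edge (10, 18)→(18, 4): d=(8,-14) top-left  bias=+0
    (8,3)@(17, 7): e=[28,126,10] → X
    (9,3)@(19, 7): e=[8,118,38] → X
    (10,3)@(21, 7): e=[-12,110,66] → .
    (8,4)@(17, 9): e=[40,98,26] → X
    (10,4)@(21, 9): e=[0,82,82] → .  [on edge]
    (7,5)@(15, 11): e=[72,78,14] → X
    (10,5)@(21, 11): e=[12,54,98] → X
    (11,5)@(23, 11): e=[-8,46,126] → .
    (6,6)@(13, 13): e=[104,58,2] → X
    (11,6)@(23, 13): e=[4,18,142] → X
    (6,7)@(13, 15): e=[116,30,18] → X
    (10,7)@(21, 15): e=[36,-2,130] → .
  covered (20 px):
    . . . . . . . . . . . .
    . . . . . . . . . . . .
    . . . . . . . . . . . .
    . . . . . . . . X X . .
    . . . . . . . . X X . .
    . . . . . . . X X X X .
    . . . . . . X X X X X X
    . . . . . . X X X X . .
    . . . . . X X . . . . .
T1:
  2·area = 320  (B↔C swapped to make it positive)
  edge (22, 18)→(0, 12): d=(-22,-6) top-left  bias=+0
  edge (0, 12)→(24, 4): d=(24,-8) top-left  bias=+0
  edge (24, 4)→(22, 18): d=(-2,14) right/bottom  bias=-1
    (10,2)@(21, 5): e=[280,0,40] → X  [on edge]
    (11,2)@(23, 5): e=[292,16,12] → X
    (7,3)@(15, 7): e=[200,0,120] → X  [on edge]
    (8,3)@(17, 7): e=[212,16,92] → X
    (9,3)@(19, 7): e=[224,32,64] → X
    (4,4)@(9, 9): e=[120,0,200] → X  [on edge]
    (5,4)@(11, 9): e=[132,16,172] → X
    (6,4)@(13, 9): e=[144,32,144] → X
    (1,5)@(3, 11): e=[40,0,280] → X  [on edge]
    (2,5)@(5, 11): e=[52,16,252] → X
    (3,5)@(7, 11): e=[64,32,224] → X
    (11,5)@(23, 11): e=[160,160,0] → .  [on edge]
    (5,7)@(11, 15): e=[0,160,160] → X  [on edge]
  covered (42 px):
    . . . . . . . . . . . .
    . . . . . . . . . . . .
    . . . . . . . . . . X X
    . . . . . . . X X X X X
    . . . . X X X X X X X X
    . X X X X X X X X X X .
    . . X X X X X X X X X .
    . . . . . X X X X X X .
    . . . . . . . . . X X .

Final: [[10,2],[11,2],[7,3],[8,3],[9,3],[10,3],[11,3],[4,4],[5,4],[6,4],[7,4],[8,4],[9,4],[10,4],[11,4],[1,5],[2,5],[3,5],[4,5],[5,5],[6,5],[7,5],[8,5],[9,5],[10,5],[2,6],[3,6],[4,6],[5,6],[6,6],[7,6],[8,6],[9,6],[10,6],[5,7],[6,7],[7,7],[8,7],[9,7],[10,7],[9,8],[10,8]]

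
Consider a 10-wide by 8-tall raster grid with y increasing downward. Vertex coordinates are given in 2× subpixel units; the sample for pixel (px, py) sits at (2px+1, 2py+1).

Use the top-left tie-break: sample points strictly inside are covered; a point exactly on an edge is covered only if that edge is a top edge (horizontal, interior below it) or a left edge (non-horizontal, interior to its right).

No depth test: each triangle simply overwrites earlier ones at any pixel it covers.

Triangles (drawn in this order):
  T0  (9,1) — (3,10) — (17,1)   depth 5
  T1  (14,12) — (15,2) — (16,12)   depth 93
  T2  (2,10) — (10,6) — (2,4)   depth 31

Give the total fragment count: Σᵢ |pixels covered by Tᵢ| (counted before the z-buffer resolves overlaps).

T0:
  2·area = 72  (B↔C swapped to make it positive)
  edge (9, 1)→(17, 1): d=(8,0) top-left  bias=+0
  edge (17, 1)→(3, 10): d=(-14,9) right/bottom  bias=-1
  edge (3, 10)→(9, 1): d=(6,-9) top-left  bias=+0
    (0,0)@(1, 1): e=[0,144,-72] → ·  [on edge]
    (1,0)@(3, 1): e=[0,126,-54] → ·  [on edge]
    (2,0)@(5, 1): e=[0,108,-36] → ·  [on edge]
    (3,0)@(7, 1): e=[0,90,-18] → ·  [on edge]
    (4,0)@(9, 1): e=[0,72,0] → █  [on edge]
    (5,0)@(11, 1): e=[0,54,18] → █  [on edge]
    (6,0)@(13, 1): e=[0,36,36] → █  [on edge]
    (7,0)@(15, 1): e=[0,18,54] → █  [on edge]
    (8,0)@(17, 1): e=[0,0,72] → ·  [on edge]
    (9,0)@(19, 1): e=[0,-18,90] → ·  [on edge]
    (4,1)@(9, 3): e=[16,44,12] → █
    (7,1)@(15, 3): e=[16,-10,66] → ·
    (2,3)@(5, 7): e=[48,24,0] → █  [on edge]
    (0,6)@(1, 13): e=[96,-24,0] → ·  [on edge]
  covered (11 px):
    · · · · █ █ █ █ · ·
    · · · · █ █ █ · · ·
    · · · █ █ · · · · ·
    · · █ █ · · · · · ·
    · · · · · · · · · ·
    · · · · · · · · · ·
    · · · · · · · · · ·
    · · · · · · · · · ·
T1:
  2·area = 20
  edge (14, 12)→(15, 2): d=(1,-10) top-left  bias=+0
  edge (15, 2)→(16, 12): d=(1,10) right/bottom  bias=-1
  edge (16, 12)→(14, 12): d=(-2,0) right/bottom  bias=-1
    (7,1)@(15, 3): e=[1,1,18] → █
    (8,1)@(17, 3): e=[21,-19,18] → ·
    (7,2)@(15, 5): e=[3,3,14] → █
    (8,2)@(17, 5): e=[23,-17,14] → ·
    (7,3)@(15, 7): e=[5,5,10] → █
    (8,3)@(17, 7): e=[25,-15,10] → ·
    (7,4)@(15, 9): e=[7,7,6] → █
    (8,4)@(17, 9): e=[27,-13,6] → ·
    (7,5)@(15, 11): e=[9,9,2] → █
    (8,5)@(17, 11): e=[29,-11,2] → ·
    (7,6)@(15, 13): e=[11,11,-2] → ·
  covered (5 px):
    · · · · · · · · · ·
    · · · · · · · █ · ·
    · · · · · · · █ · ·
    · · · · · · · █ · ·
    · · · · · · · █ · ·
    · · · · · · · █ · ·
    · · · · · · · · · ·
    · · · · · · · · · ·
T2:
  2·area = 48  (B↔C swapped to make it positive)
  edge (2, 10)→(2, 4): d=(0,-6) top-left  bias=+0
  edge (2, 4)→(10, 6): d=(8,2) right/bottom  bias=-1
  edge (10, 6)→(2, 10): d=(-8,4) right/bottom  bias=-1
    (1,2)@(3, 5): e=[6,6,36] → █
    (2,2)@(5, 5): e=[18,2,28] → █
    (3,2)@(7, 5): e=[30,-2,20] → ·
    (1,3)@(3, 7): e=[6,22,20] → █
    (3,3)@(7, 7): e=[30,14,4] → █
    (4,3)@(9, 7): e=[42,10,-4] → ·
    (1,4)@(3, 9): e=[6,38,4] → █
    (2,4)@(5, 9): e=[18,34,-4] → ·
    (3,4)@(7, 9): e=[30,30,-12] → ·
    (1,5)@(3, 11): e=[6,54,-12] → ·
  covered (6 px):
    · · · · · · · · · ·
    · · · · · · · · · ·
    · █ █ · · · · · · ·
    · █ █ █ · · · · · ·
    · █ · · · · · · · ·
    · · · · · · · · · ·
    · · · · · · · · · ·
    · · · · · · · · · ·

Result: 22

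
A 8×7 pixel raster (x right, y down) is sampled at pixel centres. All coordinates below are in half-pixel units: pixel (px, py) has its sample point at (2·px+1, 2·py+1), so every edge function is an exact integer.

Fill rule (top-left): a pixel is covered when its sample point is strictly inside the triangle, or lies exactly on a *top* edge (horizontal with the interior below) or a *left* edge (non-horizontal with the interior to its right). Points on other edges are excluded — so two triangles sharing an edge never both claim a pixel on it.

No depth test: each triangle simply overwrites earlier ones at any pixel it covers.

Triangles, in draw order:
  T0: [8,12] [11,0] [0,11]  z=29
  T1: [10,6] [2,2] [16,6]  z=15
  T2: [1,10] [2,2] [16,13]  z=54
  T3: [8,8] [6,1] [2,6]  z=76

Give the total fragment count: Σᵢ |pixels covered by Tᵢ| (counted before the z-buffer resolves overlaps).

T0:
  2·area = 99  (B↔C swapped to make it positive)
  edge (8, 12)→(0, 11): d=(-8,-1) top-left  bias=+0
  edge (0, 11)→(11, 0): d=(11,-11) top-left  bias=+0
  edge (11, 0)→(8, 12): d=(-3,12) right/bottom  bias=-1
    (4,1)@(9, 3): e=[73,11,15] → X
    (5,1)@(11, 3): e=[75,33,-9] → .
    (3,2)@(7, 5): e=[55,11,33] → X
    (5,2)@(11, 5): e=[59,55,-15] → .
    (2,3)@(5, 7): e=[37,11,51] → X
    (5,3)@(11, 7): e=[43,77,-21] → .
    (1,4)@(3, 9): e=[19,11,69] → X
    (4,4)@(9, 9): e=[25,77,-3] → .
    (0,5)@(1, 11): e=[1,11,87] → X
    (4,5)@(9, 11): e=[9,99,-9] → .
    (0,6)@(1, 13): e=[-15,33,81] → .
    (1,6)@(3, 13): e=[-13,55,57] → .
  covered (13 px):
    . . . . . . . .
    . . . . X . . .
    . . . X X . . .
    . . X X X . . .
    . X X X . . . .
    X X X X . . . .
    . . . . . . . .
T1:
  2·area = 24
  edge (10, 6)→(2, 2): d=(-8,-4) top-left  bias=+0
  edge (2, 2)→(16, 6): d=(14,4) right/bottom  bias=-1
  edge (16, 6)→(10, 6): d=(-6,0) right/bottom  bias=-1
    (2,1)@(5, 3): e=[4,2,18] → X
    (3,1)@(7, 3): e=[12,-6,18] → .
    (2,2)@(5, 5): e=[-12,30,6] → .
    (4,2)@(9, 5): e=[4,14,6] → X
    (5,2)@(11, 5): e=[12,6,6] → X
    (6,2)@(13, 5): e=[20,-2,6] → .
    (4,3)@(9, 7): e=[-12,42,-6] → .
    (5,3)@(11, 7): e=[-4,34,-6] → .
  covered (3 px):
    . . . . . . . .
    . . X . . . . .
    . . . . X X . .
    . . . . . . . .
    . . . . . . . .
    . . . . . . . .
    . . . . . . . .
T2:
  2·area = 123
  edge (1, 10)→(2, 2): d=(1,-8) top-left  bias=+0
  edge (2, 2)→(16, 13): d=(14,11) right/bottom  bias=-1
  edge (16, 13)→(1, 10): d=(-15,-3) top-left  bias=+0
    (1,1)@(3, 3): e=[9,3,111] → X
    (2,1)@(5, 3): e=[25,-19,117] → .
    (1,2)@(3, 5): e=[11,31,81] → X
    (2,2)@(5, 5): e=[27,9,87] → X
    (3,2)@(7, 5): e=[43,-13,93] → .
    (1,3)@(3, 7): e=[13,59,51] → X
    (3,3)@(7, 7): e=[45,15,63] → X
    (4,3)@(9, 7): e=[61,-7,69] → .
    (1,4)@(3, 9): e=[15,87,21] → X
    (4,4)@(9, 9): e=[63,21,39] → X
    (5,4)@(11, 9): e=[79,-1,45] → .
    (1,5)@(3, 11): e=[17,115,-9] → .
  covered (14 px):
    . . . . . . . .
    . X . . . . . .
    . X X . . . . .
    . X X X . . . .
    . X X X X . . .
    . . . X X X X .
    . . . . . . . .
T3:
  2·area = 38  (B↔C swapped to make it positive)
  edge (8, 8)→(2, 6): d=(-6,-2) top-left  bias=+0
  edge (2, 6)→(6, 1): d=(4,-5) top-left  bias=+0
  edge (6, 1)→(8, 8): d=(2,7) right/bottom  bias=-1
    (2,1)@(5, 3): e=[24,3,11] → X
    (3,1)@(7, 3): e=[28,13,-3] → .
    (1,2)@(3, 5): e=[8,1,29] → X
    (3,2)@(7, 5): e=[16,21,1] → X
    (4,2)@(9, 5): e=[20,31,-13] → .
    (1,3)@(3, 7): e=[-4,9,33] → .
    (2,3)@(5, 7): e=[0,19,19] → X  [on edge]
    (4,3)@(9, 7): e=[8,39,-9] → .
    (2,4)@(5, 9): e=[-12,27,23] → .
    (3,4)@(7, 9): e=[-8,37,9] → .
    (5,4)@(11, 9): e=[0,57,-19] → .  [on edge]
  covered (6 px):
    . . . . . . . .
    . . X . . . . .
    . X X X . . . .
    . . X X . . . .
    . . . . . . . .
    . . . . . . . .
    . . . . . . . .

Final: 36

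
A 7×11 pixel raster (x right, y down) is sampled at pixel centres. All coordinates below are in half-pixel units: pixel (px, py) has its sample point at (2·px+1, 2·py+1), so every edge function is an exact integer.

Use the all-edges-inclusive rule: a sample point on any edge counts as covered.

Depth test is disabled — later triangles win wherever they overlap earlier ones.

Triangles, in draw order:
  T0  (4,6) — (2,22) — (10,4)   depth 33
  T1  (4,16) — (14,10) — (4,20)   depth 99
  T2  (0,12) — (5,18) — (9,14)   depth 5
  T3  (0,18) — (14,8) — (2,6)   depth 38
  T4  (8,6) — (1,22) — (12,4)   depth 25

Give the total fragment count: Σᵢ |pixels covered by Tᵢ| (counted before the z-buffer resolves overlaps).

T0:
  2·area = 92  (B↔C swapped to make it positive)
  edge (4, 6)→(10, 4): d=(6,-2) inclusive
  edge (10, 4)→(2, 22): d=(-8,18) inclusive
  edge (2, 22)→(4, 6): d=(2,-16) inclusive
    (6,1)@(13, 3): e=[0,-46,138] → .  [on edge]
    (3,2)@(7, 5): e=[0,46,46] → X  [on edge]
    (4,2)@(9, 5): e=[4,10,78] → X
    (5,2)@(11, 5): e=[8,-26,110] → .
    (0,3)@(1, 7): e=[0,138,-46] → .  [on edge]
    (2,3)@(5, 7): e=[8,66,18] → X
    (4,3)@(9, 7): e=[16,-6,82] → .
    (2,4)@(5, 9): e=[20,50,22] → X
    (4,4)@(9, 9): e=[28,-22,86] → .
    (2,5)@(5, 11): e=[32,34,26] → X
    (3,5)@(7, 11): e=[36,-2,58] → .
    (2,6)@(5, 13): e=[44,18,30] → X
  covered (12 px):
    . . . . . . .
    . . . . . . .
    . . . X X . .
    . . X X . . .
    . . X X . . .
    . . X . . . .
    . . X . . . .
    . X X . . . .
    . X . . . . .
    . X . . . . .
    . . . . . . .
T1:
  2·area = 40
  edge (4, 16)→(14, 10): d=(10,-6) inclusive
  edge (14, 10)→(4, 20): d=(-10,10) inclusive
  edge (4, 20)→(4, 16): d=(0,-4) inclusive
    (6,5)@(13, 11): e=[4,0,36] → X  [on edge]
    (4,6)@(9, 13): e=[0,20,20] → X  [on edge]
    (5,6)@(11, 13): e=[12,0,28] → X  [on edge]
    (6,6)@(13, 13): e=[24,-20,36] → .
    (3,7)@(7, 15): e=[8,20,12] → X
    (4,7)@(9, 15): e=[20,0,20] → X  [on edge]
    (5,7)@(11, 15): e=[32,-20,28] → .
    (2,8)@(5, 17): e=[16,20,4] → X
    (3,8)@(7, 17): e=[28,0,12] → X  [on edge]
    (4,8)@(9, 17): e=[40,-20,20] → .
    (2,9)@(5, 19): e=[36,0,4] → X  [on edge]
    (3,9)@(7, 19): e=[48,-20,12] → .
    (1,10)@(3, 21): e=[44,0,-4] → .  [on edge]
  covered (8 px):
    . . . . . . .
    . . . . . . .
    . . . . . . .
    . . . . . . .
    . . . . . . .
    . . . . . . X
    . . . . X X .
    . . . X X . .
    . . X X . . .
    . . X . . . .
    . . . . . . .
T2:
  2·area = 44  (B↔C swapped to make it positive)
  edge (0, 12)→(9, 14): d=(9,2) inclusive
  edge (9, 14)→(5, 18): d=(-4,4) inclusive
  edge (5, 18)→(0, 12): d=(-5,-6) inclusive
    (0,6)@(1, 13): e=[7,36,1] → X
    (1,6)@(3, 13): e=[3,28,13] → X
    (2,6)@(5, 13): e=[-1,20,25] → .
    (0,7)@(1, 15): e=[25,28,-9] → .
    (1,7)@(3, 15): e=[21,20,3] → X
    (2,7)@(5, 15): e=[17,12,15] → X
    (3,7)@(7, 15): e=[13,4,27] → X
    (4,7)@(9, 15): e=[9,-4,39] → .
    (1,8)@(3, 17): e=[39,12,-7] → .
    (2,8)@(5, 17): e=[35,4,5] → X
    (3,8)@(7, 17): e=[31,-4,17] → .
    (2,9)@(5, 19): e=[53,-4,-5] → .
  covered (6 px):
    . . . . . . .
    . . . . . . .
    . . . . . . .
    . . . . . . .
    . . . . . . .
    . . . . . . .
    X X . . . . .
    . X X X . . .
    . . X . . . .
    . . . . . . .
    . . . . . . .
T3:
  2·area = 148  (B↔C swapped to make it positive)
  edge (0, 18)→(2, 6): d=(2,-12) inclusive
  edge (2, 6)→(14, 8): d=(12,2) inclusive
  edge (14, 8)→(0, 18): d=(-14,10) inclusive
    (1,3)@(3, 7): e=[14,10,124] → X
    (2,3)@(5, 7): e=[38,6,104] → X
    (3,3)@(7, 7): e=[62,2,84] → X
    (4,3)@(9, 7): e=[86,-2,64] → .
    (1,4)@(3, 9): e=[18,34,96] → X
    (4,4)@(9, 9): e=[90,22,36] → X
    (5,4)@(11, 9): e=[114,18,16] → X
    (6,4)@(13, 9): e=[138,14,-4] → .
    (1,5)@(3, 11): e=[22,58,68] → X
    (5,5)@(11, 11): e=[118,42,-12] → .
    (0,6)@(1, 13): e=[2,86,60] → X
    (3,6)@(7, 13): e=[74,74,0] → X  [on edge]
  covered (19 px):
    . . . . . . .
    . . . . . . .
    . . . . . . .
    . X X X . . .
    . X X X X X .
    . X X X X . .
    X X X X . . .
    X X . . . . .
    X . . . . . .
    . . . . . . .
    . . . . . . .
T4:
  2·area = 50  (B↔C swapped to make it positive)
  edge (8, 6)→(12, 4): d=(4,-2) inclusive
  edge (12, 4)→(1, 22): d=(-11,18) inclusive
  edge (1, 22)→(8, 6): d=(7,-16) inclusive
    (5,2)@(11, 5): e=[2,7,41] → X
    (6,2)@(13, 5): e=[6,-29,73] → .
    (4,3)@(9, 7): e=[6,21,23] → X
    (5,3)@(11, 7): e=[10,-15,55] → .
    (3,4)@(7, 9): e=[10,35,5] → X
    (4,4)@(9, 9): e=[14,-1,37] → .
    (3,5)@(7, 11): e=[18,13,19] → X
    (4,5)@(9, 11): e=[22,-23,51] → .
    (2,6)@(5, 13): e=[22,27,1] → X
    (3,6)@(7, 13): e=[26,-9,33] → .
    (2,7)@(5, 15): e=[30,5,15] → X
    (3,7)@(7, 15): e=[34,-31,47] → .
  covered (6 px):
    . . . . . . .
    . . . . . . .
    . . . . . X .
    . . . . X . .
    . . . X . . .
    . . . X . . .
    . . X . . . .
    . . X . . . .
    . . . . . . .
    . . . . . . .
    . . . . . . .

Answer: 51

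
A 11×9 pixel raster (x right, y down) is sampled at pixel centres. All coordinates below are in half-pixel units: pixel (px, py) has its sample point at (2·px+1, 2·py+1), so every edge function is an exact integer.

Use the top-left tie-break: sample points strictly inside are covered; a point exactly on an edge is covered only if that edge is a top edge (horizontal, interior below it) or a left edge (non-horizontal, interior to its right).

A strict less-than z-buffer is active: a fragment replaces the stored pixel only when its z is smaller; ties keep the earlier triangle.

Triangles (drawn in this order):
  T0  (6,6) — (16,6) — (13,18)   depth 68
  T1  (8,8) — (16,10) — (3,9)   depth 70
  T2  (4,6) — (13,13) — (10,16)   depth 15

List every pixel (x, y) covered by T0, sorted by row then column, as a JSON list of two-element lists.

T0:
  2·area = 120
  edge (6, 6)→(16, 6): d=(10,0) top-left  bias=+0
  edge (16, 6)→(13, 18): d=(-3,12) right/bottom  bias=-1
  edge (13, 18)→(6, 6): d=(-7,-12) top-left  bias=+0
    (3,3)@(7, 7): e=[10,105,5] → #
    (4,3)@(9, 7): e=[10,81,29] → #
    (5,3)@(11, 7): e=[10,57,53] → #
    (6,3)@(13, 7): e=[10,33,77] → #
    (7,3)@(15, 7): e=[10,9,101] → #
    (8,3)@(17, 7): e=[10,-15,125] → ·
    (3,4)@(7, 9): e=[30,99,-9] → ·
    (4,4)@(9, 9): e=[30,75,15] → #
    (8,4)@(17, 9): e=[30,-21,111] → ·
    (4,5)@(9, 11): e=[50,69,1] → #
    (7,5)@(15, 11): e=[50,-3,73] → ·
    (4,6)@(9, 13): e=[70,63,-13] → ·
  covered (16 px):
    · · · · · · · · · · ·
    · · · · · · · · · · ·
    · · · · · · · · · · ·
    · · · # # # # # · · ·
    · · · · # # # # · · ·
    · · · · # # # · · · ·
    · · · · · # # · · · ·
    · · · · · · # · · · ·
    · · · · · · # · · · ·
T1:
  2·area = 18
  edge (8, 8)→(16, 10): d=(8,2) right/bottom  bias=-1
  edge (16, 10)→(3, 9): d=(-13,-1) top-left  bias=+0
  edge (3, 9)→(8, 8): d=(5,-1) top-left  bias=+0
    (6,3)@(13, 7): e=[-18,36,0] → ·  [on edge]
    (1,4)@(3, 9): e=[18,0,0] → #  [on edge]
    (2,4)@(5, 9): e=[14,2,2] → #
    (3,4)@(7, 9): e=[10,4,4] → #
    (4,4)@(9, 9): e=[6,6,6] → #
    (5,4)@(11, 9): e=[2,8,8] → #
    (6,4)@(13, 9): e=[-2,10,10] → ·
    (1,5)@(3, 11): e=[34,-26,10] → ·
    (2,5)@(5, 11): e=[30,-24,12] → ·
    (3,5)@(7, 11): e=[26,-22,14] → ·
    (4,5)@(9, 11): e=[22,-20,16] → ·
    (5,5)@(11, 11): e=[18,-18,18] → ·
  covered (5 px):
    · · · · · · · · · · ·
    · · · · · · · · · · ·
    · · · · · · · · · · ·
    · · · · · · · · · · ·
    · # # # # # · · · · ·
    · · · · · · · · · · ·
    · · · · · · · · · · ·
    · · · · · · · · · · ·
    · · · · · · · · · · ·
T2:
  2·area = 48
  edge (4, 6)→(13, 13): d=(9,7) right/bottom  bias=-1
  edge (13, 13)→(10, 16): d=(-3,3) right/bottom  bias=-1
  edge (10, 16)→(4, 6): d=(-6,-10) top-left  bias=+0
    (0,0)@(1, 1): e=[-24,72,0] → ·  [on edge]
    (10,2)@(21, 5): e=[-128,0,176] → ·  [on edge]
    (2,3)@(5, 7): e=[2,42,4] → #
    (3,3)@(7, 7): e=[-12,36,24] → ·
    (9,3)@(19, 7): e=[-96,0,144] → ·  [on edge]
    (2,4)@(5, 9): e=[20,36,-8] → ·
    (3,4)@(7, 9): e=[6,30,12] → #
    (4,4)@(9, 9): e=[-8,24,32] → ·
    (8,4)@(17, 9): e=[-64,0,112] → ·  [on edge]
    (3,5)@(7, 11): e=[24,24,0] → #  [on edge]
    (4,5)@(9, 11): e=[10,18,20] → #
    (5,5)@(11, 11): e=[-4,12,40] → ·
    (7,5)@(15, 11): e=[-32,0,80] → ·  [on edge]
    (6,6)@(13, 13): e=[0,0,48] → ·  [on edge]
    (5,7)@(11, 15): e=[32,0,16] → ·  [on edge]
    (4,8)@(9, 17): e=[64,0,-16] → ·  [on edge]
  covered (6 px):
    · · · · · · · · · · ·
    · · · · · · · · · · ·
    · · · · · · · · · · ·
    · · # · · · · · · · ·
    · · · # · · · · · · ·
    · · · # # · · · · · ·
    · · · · # # · · · · ·
    · · · · · · · · · · ·
    · · · · · · · · · · ·

Answer: [[3,3],[4,3],[5,3],[6,3],[7,3],[4,4],[5,4],[6,4],[7,4],[4,5],[5,5],[6,5],[5,6],[6,6],[6,7],[6,8]]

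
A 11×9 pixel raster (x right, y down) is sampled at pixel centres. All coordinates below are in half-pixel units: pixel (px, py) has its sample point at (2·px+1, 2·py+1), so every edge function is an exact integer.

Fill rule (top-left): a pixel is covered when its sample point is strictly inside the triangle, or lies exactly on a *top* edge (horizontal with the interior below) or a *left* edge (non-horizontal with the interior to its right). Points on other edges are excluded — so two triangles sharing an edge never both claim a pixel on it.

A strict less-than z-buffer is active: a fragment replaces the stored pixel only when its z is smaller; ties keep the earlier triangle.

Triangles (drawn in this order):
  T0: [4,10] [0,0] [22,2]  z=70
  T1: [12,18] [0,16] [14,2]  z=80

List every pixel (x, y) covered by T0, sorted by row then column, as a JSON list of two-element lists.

T0:
  2·area = 212
  edge (4, 10)→(0, 0): d=(-4,-10) top-left  bias=+0
  edge (0, 0)→(22, 2): d=(22,2) right/bottom  bias=-1
  edge (22, 2)→(4, 10): d=(-18,8) right/bottom  bias=-1
    (0,0)@(1, 1): e=[6,20,186] → █
    (1,0)@(3, 1): e=[26,16,170] → █
    (2,0)@(5, 1): e=[46,12,154] → █
    (3,0)@(7, 1): e=[66,8,138] → █
    (4,0)@(9, 1): e=[86,4,122] → █
    (5,0)@(11, 1): e=[106,0,106] → ·  [on edge]
    (0,1)@(1, 3): e=[-2,64,150] → ·
    (1,1)@(3, 3): e=[18,60,134] → █
    (5,1)@(11, 3): e=[98,44,70] → █
    (6,1)@(13, 3): e=[118,40,54] → █
    (7,1)@(15, 3): e=[138,36,38] → █
    (8,1)@(17, 3): e=[158,32,22] → █
  covered (26 px):
    █ █ █ █ █ · · · · · ·
    · █ █ █ █ █ █ █ █ █ ·
    · █ █ █ █ █ █ █ · · ·
    · █ █ █ █ · · · · · ·
    · · █ · · · · · · · ·
    · · · · · · · · · · ·
    · · · · · · · · · · ·
    · · · · · · · · · · ·
    · · · · · · · · · · ·
T1:
  2·area = 196
  edge (12, 18)→(0, 16): d=(-12,-2) top-left  bias=+0
  edge (0, 16)→(14, 2): d=(14,-14) top-left  bias=+0
  edge (14, 2)→(12, 18): d=(-2,16) right/bottom  bias=-1
    (7,0)@(15, 1): e=[210,0,-14] → ·  [on edge]
    (6,1)@(13, 3): e=[182,0,14] → █  [on edge]
    (7,1)@(15, 3): e=[186,28,-18] → ·
    (5,2)@(11, 5): e=[154,0,42] → █  [on edge]
    (7,2)@(15, 5): e=[162,56,-22] → ·
    (4,3)@(9, 7): e=[126,0,70] → █  [on edge]
    (7,3)@(15, 7): e=[138,84,-26] → ·
    (3,4)@(7, 9): e=[98,0,98] → █  [on edge]
    (7,4)@(15, 9): e=[114,112,-30] → ·
    (2,5)@(5, 11): e=[70,0,126] → █  [on edge]
    (6,5)@(13, 11): e=[86,112,-2] → ·
    (1,6)@(3, 13): e=[42,0,154] → █  [on edge]
    (0,7)@(1, 15): e=[14,0,182] → █  [on edge]
  covered (28 px):
    · · · · · · · · · · ·
    · · · · · · █ · · · ·
    · · · · · █ █ · · · ·
    · · · · █ █ █ · · · ·
    · · · █ █ █ █ · · · ·
    · · █ █ █ █ · · · · ·
    · █ █ █ █ █ · · · · ·
    █ █ █ █ █ █ · · · · ·
    · · · █ █ █ · · · · ·

Final: [[0,0],[1,0],[2,0],[3,0],[4,0],[1,1],[2,1],[3,1],[4,1],[5,1],[6,1],[7,1],[8,1],[9,1],[1,2],[2,2],[3,2],[4,2],[5,2],[6,2],[7,2],[1,3],[2,3],[3,3],[4,3],[2,4]]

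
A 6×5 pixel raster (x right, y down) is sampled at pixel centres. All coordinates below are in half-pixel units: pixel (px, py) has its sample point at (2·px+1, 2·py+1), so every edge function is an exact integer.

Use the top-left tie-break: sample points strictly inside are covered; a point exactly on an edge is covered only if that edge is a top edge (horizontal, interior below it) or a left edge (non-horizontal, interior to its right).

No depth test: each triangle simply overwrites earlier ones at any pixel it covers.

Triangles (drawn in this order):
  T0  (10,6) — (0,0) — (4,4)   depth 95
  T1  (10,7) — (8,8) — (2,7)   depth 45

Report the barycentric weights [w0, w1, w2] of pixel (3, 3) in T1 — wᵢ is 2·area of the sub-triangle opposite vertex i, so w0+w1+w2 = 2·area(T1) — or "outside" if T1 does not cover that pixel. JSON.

T0:
  2·area = 16  (B↔C swapped to make it positive)
  edge (10, 6)→(4, 4): d=(-6,-2) top-left  bias=+0
  edge (4, 4)→(0, 0): d=(-4,-4) top-left  bias=+0
  edge (0, 0)→(10, 6): d=(10,6) right/bottom  bias=-1
    (0,0)@(1, 1): e=[12,0,4] → #  [on edge]
    (1,0)@(3, 1): e=[16,8,-8] → ·
    (0,1)@(1, 3): e=[0,-8,24] → ·  [on edge]
    (1,1)@(3, 3): e=[4,0,12] → #  [on edge]
    (2,1)@(5, 3): e=[8,8,0] → ·  [on edge]
    (1,2)@(3, 5): e=[-8,-8,32] → ·
    (2,2)@(5, 5): e=[-4,0,20] → ·  [on edge]
    (3,2)@(7, 5): e=[0,8,8] → #  [on edge]
    (4,2)@(9, 5): e=[4,16,-4] → ·
    (3,3)@(7, 7): e=[-12,0,28] → ·  [on edge]
    (4,4)@(9, 9): e=[-20,0,36] → ·  [on edge]
  covered (3 px):
    # · · · · ·
    · # · · · ·
    · · · # · ·
    · · · · · ·
    · · · · · ·
T1:
  2·area = 8
  edge (10, 7)→(8, 8): d=(-2,1) right/bottom  bias=-1
  edge (8, 8)→(2, 7): d=(-6,-1) top-left  bias=+0
  edge (2, 7)→(10, 7): d=(8,0) top-left  bias=+0
    (0,3)@(1, 7): e=[9,-1,0] → ·  [on edge]
    (1,3)@(3, 7): e=[7,1,0] → #  [on edge]
    (2,3)@(5, 7): e=[5,3,0] → #  [on edge]
    (3,3)@(7, 7): e=[3,5,0] → #  [on edge]
    (4,3)@(9, 7): e=[1,7,0] → #  [on edge]
    (5,3)@(11, 7): e=[-1,9,0] → ·  [on edge]
    (1,4)@(3, 9): e=[3,-11,16] → ·
    (2,4)@(5, 9): e=[1,-9,16] → ·
    (3,4)@(7, 9): e=[-1,-7,16] → ·
    (4,4)@(9, 9): e=[-3,-5,16] → ·
  covered (4 px):
    · · · · · ·
    · · · · · ·
    · · · · · ·
    · # # # # ·
    · · · · · ·

Answer: [5,0,3]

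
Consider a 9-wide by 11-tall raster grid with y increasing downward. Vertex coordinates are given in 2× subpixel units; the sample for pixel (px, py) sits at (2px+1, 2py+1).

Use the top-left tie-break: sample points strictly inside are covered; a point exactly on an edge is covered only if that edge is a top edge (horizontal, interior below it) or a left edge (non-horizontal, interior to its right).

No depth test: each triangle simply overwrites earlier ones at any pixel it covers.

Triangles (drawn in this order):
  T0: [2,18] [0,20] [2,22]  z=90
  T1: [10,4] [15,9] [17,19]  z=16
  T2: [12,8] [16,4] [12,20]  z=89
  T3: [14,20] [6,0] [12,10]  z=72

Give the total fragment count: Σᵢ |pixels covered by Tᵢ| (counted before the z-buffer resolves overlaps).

T0:
  2·area = 8  (B↔C swapped to make it positive)
  edge (2, 18)→(2, 22): d=(0,4) right/bottom  bias=-1
  edge (2, 22)→(0, 20): d=(-2,-2) top-left  bias=+0
  edge (0, 20)→(2, 18): d=(2,-2) top-left  bias=+0
    (8,1)@(17, 3): e=[-60,68,0] → .  [on edge]
    (7,2)@(15, 5): e=[-52,60,0] → .  [on edge]
    (6,3)@(13, 7): e=[-44,52,0] → .  [on edge]
    (5,4)@(11, 9): e=[-36,44,0] → .  [on edge]
    (4,5)@(9, 11): e=[-28,36,0] → .  [on edge]
    (3,6)@(7, 13): e=[-20,28,0] → .  [on edge]
    (2,7)@(5, 15): e=[-12,20,0] → .  [on edge]
    (1,8)@(3, 17): e=[-4,12,0] → .  [on edge]
    (0,9)@(1, 19): e=[4,4,0] → X  [on edge]
    (1,9)@(3, 19): e=[-4,8,4] → .
    (0,10)@(1, 21): e=[4,0,4] → X  [on edge]
    (1,10)@(3, 21): e=[-4,4,8] → .
  covered (2 px):
    . . . . . . . . .
    . . . . . . . . .
    . . . . . . . . .
    . . . . . . . . .
    . . . . . . . . .
    . . . . . . . . .
    . . . . . . . . .
    . . . . . . . . .
    . . . . . . . . .
    X . . . . . . . .
    X . . . . . . . .
T1:
  2·area = 40
  edge (10, 4)→(15, 9): d=(5,5) right/bottom  bias=-1
  edge (15, 9)→(17, 19): d=(2,10) right/bottom  bias=-1
  edge (17, 19)→(10, 4): d=(-7,-15) top-left  bias=+0
    (3,0)@(7, 1): e=[0,64,-24] → .  [on edge]
    (4,1)@(9, 3): e=[0,48,-8] → .  [on edge]
    (5,2)@(11, 5): e=[0,32,8] → .  [on edge]
    (6,3)@(13, 7): e=[0,16,24] → .  [on edge]
    (6,4)@(13, 9): e=[10,20,10] → X
    (7,4)@(15, 9): e=[0,0,40] → .  [on edge]
    (6,5)@(13, 11): e=[20,24,-4] → .
    (7,5)@(15, 11): e=[10,4,26] → X
    (8,5)@(17, 11): e=[0,-16,56] → .  [on edge]
    (7,6)@(15, 13): e=[20,8,12] → X
    (8,6)@(17, 13): e=[10,-12,42] → .
    (7,7)@(15, 15): e=[30,12,-2] → .
    (8,9)@(17, 19): e=[40,0,0] → .  [on edge]
  covered (3 px):
    . . . . . . . . .
    . . . . . . . . .
    . . . . . . . . .
    . . . . . . . . .
    . . . . . . X . .
    . . . . . . . X .
    . . . . . . . X .
    . . . . . . . . .
    . . . . . . . . .
    . . . . . . . . .
    . . . . . . . . .
T2:
  2·area = 48
  edge (12, 8)→(16, 4): d=(4,-4) top-left  bias=+0
  edge (16, 4)→(12, 20): d=(-4,16) right/bottom  bias=-1
  edge (12, 20)→(12, 8): d=(0,-12) top-left  bias=+0
    (8,1)@(17, 3): e=[0,-12,60] → .  [on edge]
    (7,2)@(15, 5): e=[0,12,36] → X  [on edge]
    (8,2)@(17, 5): e=[8,-20,60] → .
    (6,3)@(13, 7): e=[0,36,12] → X  [on edge]
    (8,3)@(17, 7): e=[16,-28,60] → .
    (5,4)@(11, 9): e=[0,60,-12] → .  [on edge]
    (6,4)@(13, 9): e=[8,28,12] → X
    (7,4)@(15, 9): e=[16,-4,36] → .
    (4,5)@(9, 11): e=[0,84,-36] → .  [on edge]
    (6,5)@(13, 11): e=[16,20,12] → X
    (7,5)@(15, 11): e=[24,-12,36] → .
    (3,6)@(7, 13): e=[0,108,-60] → .  [on edge]
    (2,7)@(5, 15): e=[0,132,-84] → .  [on edge]
    (1,8)@(3, 17): e=[0,156,-108] → .  [on edge]
    (0,9)@(1, 19): e=[0,180,-132] → .  [on edge]
  covered (7 px):
    . . . . . . . . .
    . . . . . . . . .
    . . . . . . . X .
    . . . . . . X X .
    . . . . . . X . .
    . . . . . . X . .
    . . . . . . X . .
    . . . . . . X . .
    . . . . . . . . .
    . . . . . . . . .
    . . . . . . . . .
T3:
  2·area = 40
  edge (14, 20)→(6, 0): d=(-8,-20) top-left  bias=+0
  edge (6, 0)→(12, 10): d=(6,10) right/bottom  bias=-1
  edge (12, 10)→(14, 20): d=(2,10) right/bottom  bias=-1
    (4,2)@(9, 5): e=[20,0,20] → .  [on edge]
    (5,2)@(11, 5): e=[60,-20,0] → .  [on edge]
    (4,3)@(9, 7): e=[4,12,24] → X
    (5,3)@(11, 7): e=[44,-8,4] → .
    (4,4)@(9, 9): e=[-12,24,28] → .
    (5,4)@(11, 9): e=[28,4,8] → X
    (6,4)@(13, 9): e=[68,-16,-12] → .
    (5,5)@(11, 11): e=[12,16,12] → X
    (6,5)@(13, 11): e=[52,-4,-8] → .
    (5,6)@(11, 13): e=[-4,28,16] → .
    (6,7)@(13, 15): e=[20,20,0] → .  [on edge]
    (7,7)@(15, 15): e=[60,0,-20] → .  [on edge]
  covered (4 px):
    . . . . . . . . .
    . . . . . . . . .
    . . . . . . . . .
    . . . . X . . . .
    . . . . . X . . .
    . . . . . X . . .
    . . . . . . . . .
    . . . . . . . . .
    . . . . . . X . .
    . . . . . . . . .
    . . . . . . . . .

Result: 16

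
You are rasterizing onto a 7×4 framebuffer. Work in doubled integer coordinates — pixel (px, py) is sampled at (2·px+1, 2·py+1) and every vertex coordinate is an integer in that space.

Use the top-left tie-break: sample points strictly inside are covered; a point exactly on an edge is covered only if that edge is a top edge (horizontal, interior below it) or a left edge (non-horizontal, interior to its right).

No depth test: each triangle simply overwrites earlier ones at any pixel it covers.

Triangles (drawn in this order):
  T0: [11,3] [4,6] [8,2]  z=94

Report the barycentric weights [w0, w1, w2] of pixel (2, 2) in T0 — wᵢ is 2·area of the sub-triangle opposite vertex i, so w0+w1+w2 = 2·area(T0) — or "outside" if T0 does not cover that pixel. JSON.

T0:
  2·area = 16
  edge (11, 3)→(4, 6): d=(-7,3) right/bottom  bias=-1
  edge (4, 6)→(8, 2): d=(4,-4) top-left  bias=+0
  edge (8, 2)→(11, 3): d=(3,1) right/bottom  bias=-1
    (2,0)@(5, 1): e=[32,-16,0] → ·  [on edge]
    (4,0)@(9, 1): e=[20,0,-4] → ·  [on edge]
    (3,1)@(7, 3): e=[12,0,4] → #  [on edge]
    (4,1)@(9, 3): e=[6,8,2] → #
    (5,1)@(11, 3): e=[0,16,0] → ·  [on edge]
    (2,2)@(5, 5): e=[4,0,12] → #  [on edge]
    (3,2)@(7, 5): e=[-2,8,10] → ·
    (4,2)@(9, 5): e=[-8,16,8] → ·
    (1,3)@(3, 7): e=[-4,0,20] → ·  [on edge]
    (2,3)@(5, 7): e=[-10,8,18] → ·
  covered (3 px):
    · · · · · · ·
    · · · # # · ·
    · · # · · · ·
    · · · · · · ·

Final: [0,12,4]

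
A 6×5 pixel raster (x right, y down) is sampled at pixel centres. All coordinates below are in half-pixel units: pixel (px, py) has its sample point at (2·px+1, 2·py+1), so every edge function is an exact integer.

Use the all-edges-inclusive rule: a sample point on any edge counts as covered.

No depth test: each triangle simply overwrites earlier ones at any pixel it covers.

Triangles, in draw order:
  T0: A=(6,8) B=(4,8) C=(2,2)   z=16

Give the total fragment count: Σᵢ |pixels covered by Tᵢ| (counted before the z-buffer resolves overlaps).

T0:
  2·area = 12
  edge (6, 8)→(4, 8): d=(-2,0) inclusive
  edge (4, 8)→(2, 2): d=(-2,-6) inclusive
  edge (2, 2)→(6, 8): d=(4,6) inclusive
    (1,2)@(3, 5): e=[6,0,6] → #  [on edge]
    (2,2)@(5, 5): e=[6,12,-6] → ·
    (1,3)@(3, 7): e=[2,-4,14] → ·
    (2,3)@(5, 7): e=[2,8,2] → #
    (3,3)@(7, 7): e=[2,20,-10] → ·
    (2,4)@(5, 9): e=[-2,4,10] → ·
  covered (2 px):
    · · · · · ·
    · · · · · ·
    · # · · · ·
    · · # · · ·
    · · · · · ·

Answer: 2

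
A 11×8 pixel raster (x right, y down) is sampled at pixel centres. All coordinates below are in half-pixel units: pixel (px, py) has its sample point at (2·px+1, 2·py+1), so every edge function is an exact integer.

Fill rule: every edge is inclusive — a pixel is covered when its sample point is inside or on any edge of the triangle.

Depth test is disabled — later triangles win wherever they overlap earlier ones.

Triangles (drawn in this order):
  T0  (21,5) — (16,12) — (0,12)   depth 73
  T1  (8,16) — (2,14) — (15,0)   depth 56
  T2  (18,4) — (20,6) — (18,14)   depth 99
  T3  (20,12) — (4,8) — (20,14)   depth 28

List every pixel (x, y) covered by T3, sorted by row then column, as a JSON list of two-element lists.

T0:
  2·area = 112
  edge (21, 5)→(16, 12): d=(-5,7) inclusive
  edge (16, 12)→(0, 12): d=(-16,0) inclusive
  edge (0, 12)→(21, 5): d=(21,-7) inclusive
    (10,2)@(21, 5): e=[0,112,0] → X  [on edge]
    (7,3)@(15, 7): e=[32,80,0] → X  [on edge]
    (8,3)@(17, 7): e=[18,80,14] → X
    (9,3)@(19, 7): e=[4,80,28] → X
    (10,3)@(21, 7): e=[-10,80,42] → .
    (4,4)@(9, 9): e=[64,48,0] → X  [on edge]
    (5,4)@(11, 9): e=[50,48,14] → X
    (6,4)@(13, 9): e=[36,48,28] → X
    (9,4)@(19, 9): e=[-6,48,70] → .
    (1,5)@(3, 11): e=[96,16,0] → X  [on edge]
    (2,5)@(5, 11): e=[82,16,14] → X
    (3,5)@(7, 11): e=[68,16,28] → X
  covered (16 px):
    . . . . . . . . . . .
    . . . . . . . . . . .
    . . . . . . . . . . X
    . . . . . . . X X X .
    . . . . X X X X X . .
    . X X X X X X X . . .
    . . . . . . . . . . .
    . . . . . . . . . . .
T1:
  2·area = 110
  edge (8, 16)→(2, 14): d=(-6,-2) inclusive
  edge (2, 14)→(15, 0): d=(13,-14) inclusive
  edge (15, 0)→(8, 16): d=(-7,16) inclusive
    (6,1)@(13, 3): e=[88,11,11] → X
    (7,1)@(15, 3): e=[92,39,-21] → .
    (5,2)@(11, 5): e=[72,9,29] → X
    (6,2)@(13, 5): e=[76,37,-3] → .
    (4,3)@(9, 7): e=[56,7,47] → X
    (6,3)@(13, 7): e=[64,63,-17] → .
    (3,4)@(7, 9): e=[40,5,65] → X
    (6,4)@(13, 9): e=[52,89,-31] → .
    (2,5)@(5, 11): e=[24,3,83] → X
    (5,5)@(11, 11): e=[36,87,-13] → .
    (1,6)@(3, 13): e=[8,1,101] → X
    (5,6)@(11, 13): e=[24,113,-27] → .
    (2,7)@(5, 15): e=[0,55,55] → X  [on edge]
  covered (16 px):
    . . . . . . . . . . .
    . . . . . . X . . . .
    . . . . . X . . . . .
    . . . . X X . . . . .
    . . . X X X . . . . .
    . . X X X . . . . . .
    . X X X X . . . . . .
    . . X X . . . . . . .
T2:
  2·area = 20
  edge (18, 4)→(20, 6): d=(2,2) inclusive
  edge (20, 6)→(18, 14): d=(-2,8) inclusive
  edge (18, 14)→(18, 4): d=(0,-10) inclusive
    (7,0)@(15, 1): e=[0,50,-30] → .  [on edge]
    (8,1)@(17, 3): e=[0,30,-10] → .  [on edge]
    (9,2)@(19, 5): e=[0,10,10] → X  [on edge]
    (10,2)@(21, 5): e=[-4,-6,30] → .
    (9,3)@(19, 7): e=[4,6,10] → X
    (10,3)@(21, 7): e=[0,-10,30] → .  [on edge]
    (9,4)@(19, 9): e=[8,2,10] → X
    (10,4)@(21, 9): e=[4,-14,30] → .
    (9,5)@(19, 11): e=[12,-2,10] → .
  covered (3 px):
    . . . . . . . . . . .
    . . . . . . . . . . .
    . . . . . . . . . X .
    . . . . . . . . . X .
    . . . . . . . . . X .
    . . . . . . . . . . .
    . . . . . . . . . . .
    . . . . . . . . . . .
T3:
  2·area = 32  (B↔C swapped to make it positive)
  edge (20, 12)→(20, 14): d=(0,2) inclusive
  edge (20, 14)→(4, 8): d=(-16,-6) inclusive
  edge (4, 8)→(20, 12): d=(16,4) inclusive
    (3,4)@(7, 9): e=[26,2,4] → X
    (4,4)@(9, 9): e=[22,14,-4] → .
    (3,5)@(7, 11): e=[26,-30,36] → .
    (6,5)@(13, 11): e=[14,6,12] → X
    (7,5)@(15, 11): e=[10,18,4] → X
    (8,5)@(17, 11): e=[6,30,-4] → .
    (6,6)@(13, 13): e=[14,-26,44] → .
    (7,6)@(15, 13): e=[10,-14,36] → .
    (9,6)@(19, 13): e=[2,10,20] → X
    (10,6)@(21, 13): e=[-2,22,12] → .
    (9,7)@(19, 15): e=[2,-22,52] → .
  covered (4 px):
    . . . . . . . . . . .
    . . . . . . . . . . .
    . . . . . . . . . . .
    . . . . . . . . . . .
    . . . X . . . . . . .
    . . . . . . X X . . .
    . . . . . . . . . X .
    . . . . . . . . . . .

Result: [[3,4],[6,5],[7,5],[9,6]]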